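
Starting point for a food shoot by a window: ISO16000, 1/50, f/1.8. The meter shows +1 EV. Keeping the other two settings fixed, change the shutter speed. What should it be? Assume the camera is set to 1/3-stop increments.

1/100s

Overexposed by 1 stop → need 1 stop darker.
Shutter speed: 1/50 → 1/60 → 1/80 → 1/100.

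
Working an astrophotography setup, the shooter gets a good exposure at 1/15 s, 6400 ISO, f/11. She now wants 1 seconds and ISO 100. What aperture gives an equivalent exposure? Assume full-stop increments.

f/5.6

Shutter speed: 1/15 → 1/8 → 1/4 → 1/2 → 1 — 4 stops slower (brighter).
ISO: 6400 → 3200 → 1600 → 800 → 400 → 200 → 100 — 6 stops lower (darker).
Net change so far: 2 stops darker. Offset with the aperture: f/11 → f/8 → f/5.6.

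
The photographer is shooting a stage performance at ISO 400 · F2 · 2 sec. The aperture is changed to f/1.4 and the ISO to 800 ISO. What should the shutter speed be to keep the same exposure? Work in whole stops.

Aperture: f/2 → f/1.4 — 1 stop larger aperture (brighter).
ISO: 400 → 800 — 1 stop higher (brighter).
Net change so far: 2 stops brighter. Offset with the shutter speed: 2 → 1 → 1/2.

1/2s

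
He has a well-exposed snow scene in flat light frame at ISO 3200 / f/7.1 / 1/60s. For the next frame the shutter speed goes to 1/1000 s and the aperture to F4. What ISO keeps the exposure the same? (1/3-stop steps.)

ISO 16000

Shutter speed: 1/60 → 1/80 → 1/100 → 1/125 → 1/160 → 1/200 → 1/250 → 1/320 → 1/400 → 1/500 → 1/640 → 1/800 → 1/1000 — 4 stops shorter (darker).
Aperture: f/7.1 → f/6.3 → f/5.6 → f/5 → f/4.5 → f/4 — 1 2/3 stops wider (brighter).
Net change so far: 2 1/3 stops darker. Offset with the ISO: 3200 → 4000 → 5000 → 6400 → 8000 → 10000 → 12800 → 16000.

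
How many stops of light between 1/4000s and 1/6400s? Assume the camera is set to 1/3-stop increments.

1/4000 → 1/5000 → 1/6400 — count the steps: 2 third-stops = 2/3 stop.

2/3 stop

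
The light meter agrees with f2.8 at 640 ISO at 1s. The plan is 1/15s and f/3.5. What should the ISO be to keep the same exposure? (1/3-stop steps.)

ISO 16000

Shutter speed: 1 → 0.8 → 0.6 → 0.5 → 0.4 → 0.3 → 1/4 → 1/5 → 1/6 → 1/8 → 1/10 → 1/13 → 1/15 — 4 stops shorter (darker).
Aperture: f/2.8 → f/3.2 → f/3.5 — 2/3 stop stopped down (darker).
Net change so far: 4 2/3 stops darker. Offset with the ISO: 640 → 800 → 1000 → 1250 → 1600 → 2000 → 2500 → 3200 → 4000 → 5000 → 6400 → 8000 → 10000 → 12800 → 16000.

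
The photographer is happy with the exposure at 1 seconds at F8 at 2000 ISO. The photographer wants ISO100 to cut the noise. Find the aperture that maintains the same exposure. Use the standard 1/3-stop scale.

f/1.8

ISO: 2000 → 1600 → 1250 → 1000 → 800 → 640 → 500 → 400 → 320 → 250 → 200 → 160 → 125 → 100 — 4 1/3 stops lower (darker).
Need 4 1/3 stops brighter from the aperture: f/8 → f/7.1 → f/6.3 → f/5.6 → f/5 → f/4.5 → f/4 → f/3.5 → f/3.2 → f/2.8 → f/2.5 → f/2.2 → f/2 → f/1.8.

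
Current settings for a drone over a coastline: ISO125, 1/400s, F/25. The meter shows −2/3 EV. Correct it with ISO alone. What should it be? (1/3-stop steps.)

Underexposed by 2/3 stop → need 2/3 stop brighter.
ISO: 125 → 160 → 200.

ISO 200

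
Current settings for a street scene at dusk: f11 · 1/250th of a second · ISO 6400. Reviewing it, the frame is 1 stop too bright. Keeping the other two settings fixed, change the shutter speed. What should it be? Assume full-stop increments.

Overexposed by 1 stop → need 1 stop darker.
Shutter speed: 1/250 → 1/500.

1/500s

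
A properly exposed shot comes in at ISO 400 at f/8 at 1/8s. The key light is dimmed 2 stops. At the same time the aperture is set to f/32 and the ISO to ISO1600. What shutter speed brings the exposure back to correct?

Scene light: 2 stops darker.
Aperture: f/8 → f/11 → f/16 → f/22 → f/32 — 4 stops smaller aperture (darker).
ISO: 400 → 800 → 1600 — 2 stops raised (brighter).
Net so far: 4 stops darker. Shutter speed: 1/8 → 1/4 → 1/2 → 1 → 2.

2 s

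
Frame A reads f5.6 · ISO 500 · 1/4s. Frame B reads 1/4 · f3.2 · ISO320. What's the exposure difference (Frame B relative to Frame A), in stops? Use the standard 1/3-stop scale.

1 stop brighter

Aperture: f/5.6 → f/5 → f/4.5 → f/4 → f/3.5 → f/3.2 — 1 2/3 stops larger aperture (brighter).
Shutter speed: unchanged.
ISO: 500 → 400 → 320 — 2/3 stop dropped (darker).
Net: +1 2/3 −2/3 = +1 stop.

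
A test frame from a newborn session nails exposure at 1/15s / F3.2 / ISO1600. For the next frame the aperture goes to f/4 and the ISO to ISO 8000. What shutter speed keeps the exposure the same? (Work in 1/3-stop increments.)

1/50s

Aperture: f/3.2 → f/3.5 → f/4 — 2/3 stop narrower (darker).
ISO: 1600 → 2000 → 2500 → 3200 → 4000 → 5000 → 6400 → 8000 — 2 1/3 stops raised (brighter).
Net change so far: 1 2/3 stops brighter. Offset with the shutter speed: 1/15 → 1/20 → 1/25 → 1/30 → 1/40 → 1/50.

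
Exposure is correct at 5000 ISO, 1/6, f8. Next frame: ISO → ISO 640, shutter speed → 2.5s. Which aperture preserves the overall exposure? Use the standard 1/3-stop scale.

f/11

ISO: 5000 → 4000 → 3200 → 2500 → 2000 → 1600 → 1250 → 1000 → 800 → 640 — 3 stops lower (darker).
Shutter speed: 1/6 → 1/5 → 1/4 → 0.3 → 0.4 → 0.5 → 0.6 → 0.8 → 1 → 1.3 → 1.6 → 2 → 2.5 — 4 stops slower (brighter).
Net change so far: 1 stop brighter. Offset with the aperture: f/8 → f/9 → f/10 → f/11.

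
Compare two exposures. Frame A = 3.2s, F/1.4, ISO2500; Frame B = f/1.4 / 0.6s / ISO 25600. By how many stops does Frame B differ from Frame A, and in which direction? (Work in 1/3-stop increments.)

1 stop brighter

Aperture: unchanged.
Shutter speed: 3.2 → 2.5 → 2 → 1.6 → 1.3 → 1 → 0.8 → 0.6 — 2 1/3 stops shorter (darker).
ISO: 2500 → 3200 → 4000 → 5000 → 6400 → 8000 → 10000 → 12800 → 16000 → 20000 → 25600 — 3 1/3 stops higher (brighter).
Net: −2 1/3 +3 1/3 = +1 stop.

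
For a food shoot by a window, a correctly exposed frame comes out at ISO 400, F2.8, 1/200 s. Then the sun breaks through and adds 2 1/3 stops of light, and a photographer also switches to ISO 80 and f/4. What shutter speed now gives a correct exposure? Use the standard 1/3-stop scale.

Scene light: 2 1/3 stops brighter.
ISO: 400 → 320 → 250 → 200 → 160 → 125 → 100 → 80 — 2 1/3 stops dropped (darker).
Aperture: f/2.8 → f/3.2 → f/3.5 → f/4 — 1 stop narrower (darker).
Net so far: 1 stop darker. Shutter speed: 1/200 → 1/160 → 1/125 → 1/100.

1/100s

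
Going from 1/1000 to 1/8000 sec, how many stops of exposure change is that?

3 stops

1/1000 → 1/2000 → 1/4000 → 1/8000 — count the steps: 3 stops.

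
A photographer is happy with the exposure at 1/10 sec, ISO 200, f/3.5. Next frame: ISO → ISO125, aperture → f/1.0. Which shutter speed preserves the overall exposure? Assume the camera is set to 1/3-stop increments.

ISO: 200 → 160 → 125 — 2/3 stop lower (darker).
Aperture: f/3.5 → f/3.2 → f/2.8 → f/2.5 → f/2.2 → f/2 → f/1.8 → f/1.6 → f/1.4 → f/1.2 → f/1.1 → f/1.0 — 3 2/3 stops opened up (brighter).
Net change so far: 3 stops brighter. Offset with the shutter speed: 1/10 → 1/13 → 1/15 → 1/20 → 1/25 → 1/30 → 1/40 → 1/50 → 1/60 → 1/80.

1/80s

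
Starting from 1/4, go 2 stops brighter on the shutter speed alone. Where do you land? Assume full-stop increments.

Shutter speed: 1/4 → 1/2 → 1 — 2 stops slower (brighter).

1 s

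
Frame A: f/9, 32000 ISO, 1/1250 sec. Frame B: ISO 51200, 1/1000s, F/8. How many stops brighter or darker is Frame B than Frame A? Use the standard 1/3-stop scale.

1 1/3 stops brighter

Aperture: f/9 → f/8 — 1/3 stop larger aperture (brighter).
Shutter speed: 1/1250 → 1/1000 — 1/3 stop slower (brighter).
ISO: 32000 → 40000 → 51200 — 2/3 stop raised (brighter).
Net: +1/3 +1/3 +2/3 = +1 1/3 stops.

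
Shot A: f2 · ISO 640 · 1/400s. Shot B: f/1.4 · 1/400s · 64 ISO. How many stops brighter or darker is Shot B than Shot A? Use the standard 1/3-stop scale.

Aperture: f/2 → f/1.8 → f/1.6 → f/1.4 — 1 stop opened up (brighter).
Shutter speed: unchanged.
ISO: 640 → 500 → 400 → 320 → 250 → 200 → 160 → 125 → 100 → 80 → 64 — 3 1/3 stops lower (darker).
Net: +1 −3 1/3 = −2 1/3 stops.

2 1/3 stops darker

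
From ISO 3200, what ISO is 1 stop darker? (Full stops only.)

ISO 1600

ISO: 3200 → 1600 — 1 stop dropped (darker).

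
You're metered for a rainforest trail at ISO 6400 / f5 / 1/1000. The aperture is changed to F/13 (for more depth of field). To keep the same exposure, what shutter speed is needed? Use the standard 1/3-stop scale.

1/160s

Aperture: f/5 → f/5.6 → f/6.3 → f/7.1 → f/8 → f/9 → f/10 → f/11 → f/13 — 2 2/3 stops smaller aperture (darker).
Need 2 2/3 stops brighter from the shutter speed: 1/1000 → 1/800 → 1/640 → 1/500 → 1/400 → 1/320 → 1/250 → 1/200 → 1/160.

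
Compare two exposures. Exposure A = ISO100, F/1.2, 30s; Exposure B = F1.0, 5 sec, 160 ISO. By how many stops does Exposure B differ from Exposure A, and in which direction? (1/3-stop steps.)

Aperture: f/1.2 → f/1.1 → f/1.0 — 2/3 stop opened up (brighter).
Shutter speed: 30 → 25 → 20 → 15 → 13 → 10 → 8 → 6 → 5 — 2 2/3 stops shorter (darker).
ISO: 100 → 125 → 160 — 2/3 stop higher (brighter).
Net: +2/3 −2 2/3 +2/3 = −1 1/3 stops.

1 1/3 stops darker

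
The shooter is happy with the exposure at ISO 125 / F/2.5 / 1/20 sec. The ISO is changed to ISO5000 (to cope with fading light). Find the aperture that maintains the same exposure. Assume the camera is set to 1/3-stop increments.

ISO: 125 → 160 → 200 → 250 → 320 → 400 → 500 → 640 → 800 → 1000 → 1250 → 1600 → 2000 → 2500 → 3200 → 4000 → 5000 — 5 1/3 stops higher (brighter).
Need 5 1/3 stops darker from the aperture: f/2.5 → f/2.8 → f/3.2 → f/3.5 → f/4 → f/4.5 → f/5 → f/5.6 → f/6.3 → f/7.1 → f/8 → f/9 → f/10 → f/11 → f/13 → f/14 → f/16.

f/16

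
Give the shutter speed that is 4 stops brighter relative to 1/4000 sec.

1/250s

Shutter speed: 1/4000 → 1/2000 → 1/1000 → 1/500 → 1/250 — 4 stops longer (brighter).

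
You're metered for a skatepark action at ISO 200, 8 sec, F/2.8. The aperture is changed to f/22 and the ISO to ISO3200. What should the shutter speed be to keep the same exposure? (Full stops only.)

30 s

Aperture: f/2.8 → f/4 → f/5.6 → f/8 → f/11 → f/16 → f/22 — 6 stops smaller aperture (darker).
ISO: 200 → 400 → 800 → 1600 → 3200 — 4 stops raised (brighter).
Net change so far: 2 stops darker. Offset with the shutter speed: 8 → 15 → 30.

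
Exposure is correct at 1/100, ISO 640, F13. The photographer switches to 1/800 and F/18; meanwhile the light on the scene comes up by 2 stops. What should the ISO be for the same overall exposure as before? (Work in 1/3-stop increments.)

Scene light: 2 stops brighter.
Shutter speed: 1/100 → 1/125 → 1/160 → 1/200 → 1/250 → 1/320 → 1/400 → 1/500 → 1/640 → 1/800 — 3 stops shorter (darker).
Aperture: f/13 → f/14 → f/16 → f/18 — 1 stop narrower (darker).
Net so far: 2 stops darker. ISO: 640 → 800 → 1000 → 1250 → 1600 → 2000 → 2500.

ISO 2500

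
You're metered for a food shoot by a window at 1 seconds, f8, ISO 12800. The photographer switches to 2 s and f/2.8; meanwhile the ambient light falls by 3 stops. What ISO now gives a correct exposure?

Scene light: 3 stops darker.
Shutter speed: 1 → 2 — 1 stop longer (brighter).
Aperture: f/8 → f/5.6 → f/4 → f/2.8 — 3 stops larger aperture (brighter).
Net so far: 1 stop brighter. ISO: 12800 → 6400.

ISO 6400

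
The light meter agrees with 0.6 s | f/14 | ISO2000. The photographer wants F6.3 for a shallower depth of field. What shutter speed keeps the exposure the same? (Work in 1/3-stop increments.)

Aperture: f/14 → f/13 → f/11 → f/10 → f/9 → f/8 → f/7.1 → f/6.3 — 2 1/3 stops wider (brighter).
Need 2 1/3 stops darker from the shutter speed: 0.6 → 0.5 → 0.4 → 0.3 → 1/4 → 1/5 → 1/6 → 1/8.

1/8s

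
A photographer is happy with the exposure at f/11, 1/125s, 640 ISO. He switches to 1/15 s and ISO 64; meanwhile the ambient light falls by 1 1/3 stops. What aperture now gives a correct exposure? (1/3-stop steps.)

Scene light: 1 1/3 stops darker.
Shutter speed: 1/125 → 1/100 → 1/80 → 1/60 → 1/50 → 1/40 → 1/30 → 1/25 → 1/20 → 1/15 — 3 stops longer (brighter).
ISO: 640 → 500 → 400 → 320 → 250 → 200 → 160 → 125 → 100 → 80 → 64 — 3 1/3 stops lower (darker).
Net so far: 1 2/3 stops darker. Aperture: f/11 → f/10 → f/9 → f/8 → f/7.1 → f/6.3.

f/6.3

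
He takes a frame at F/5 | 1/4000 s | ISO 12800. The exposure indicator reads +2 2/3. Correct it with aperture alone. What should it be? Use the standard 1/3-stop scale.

f/13

Overexposed by 2 2/3 stops → need 2 2/3 stops darker.
Aperture: f/5 → f/5.6 → f/6.3 → f/7.1 → f/8 → f/9 → f/10 → f/11 → f/13.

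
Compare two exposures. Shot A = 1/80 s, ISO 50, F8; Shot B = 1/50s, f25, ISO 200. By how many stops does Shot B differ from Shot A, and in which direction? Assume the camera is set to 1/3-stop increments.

2/3 stop darker

Aperture: f/8 → f/9 → f/10 → f/11 → f/13 → f/14 → f/16 → f/18 → f/20 → f/22 → f/25 — 3 1/3 stops smaller aperture (darker).
Shutter speed: 1/80 → 1/60 → 1/50 — 2/3 stop longer (brighter).
ISO: 50 → 64 → 80 → 100 → 125 → 160 → 200 — 2 stops higher (brighter).
Net: −3 1/3 +2/3 +2 = −2/3 stops.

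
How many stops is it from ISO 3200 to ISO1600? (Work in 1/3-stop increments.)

3200 → 2500 → 2000 → 1600 — count the steps: 3 third-stops = 1 stop.

1 stop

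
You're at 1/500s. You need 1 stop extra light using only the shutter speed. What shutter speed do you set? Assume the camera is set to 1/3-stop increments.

Shutter speed: 1/500 → 1/400 → 1/320 → 1/250 — 1 stop slower (brighter).

1/250s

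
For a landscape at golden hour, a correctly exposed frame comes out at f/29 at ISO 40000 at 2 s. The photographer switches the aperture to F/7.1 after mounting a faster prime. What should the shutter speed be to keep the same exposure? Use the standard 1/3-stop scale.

1/8s

Aperture: f/29 → f/25 → f/22 → f/20 → f/18 → f/16 → f/14 → f/13 → f/11 → f/10 → f/9 → f/8 → f/7.1 — 4 stops opened up (brighter).
Need 4 stops darker from the shutter speed: 2 → 1.6 → 1.3 → 1 → 0.8 → 0.6 → 0.5 → 0.4 → 0.3 → 1/4 → 1/5 → 1/6 → 1/8.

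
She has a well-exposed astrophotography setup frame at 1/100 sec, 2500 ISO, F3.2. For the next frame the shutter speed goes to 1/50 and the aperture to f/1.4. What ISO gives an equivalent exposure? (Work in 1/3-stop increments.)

Shutter speed: 1/100 → 1/80 → 1/60 → 1/50 — 1 stop slower (brighter).
Aperture: f/3.2 → f/2.8 → f/2.5 → f/2.2 → f/2 → f/1.8 → f/1.6 → f/1.4 — 2 1/3 stops opened up (brighter).
Net change so far: 3 1/3 stops brighter. Offset with the ISO: 2500 → 2000 → 1600 → 1250 → 1000 → 800 → 640 → 500 → 400 → 320 → 250.

ISO 250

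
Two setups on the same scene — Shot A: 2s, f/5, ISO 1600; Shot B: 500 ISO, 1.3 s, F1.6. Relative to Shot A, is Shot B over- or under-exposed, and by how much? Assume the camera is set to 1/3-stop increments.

Aperture: f/5 → f/4.5 → f/4 → f/3.5 → f/3.2 → f/2.8 → f/2.5 → f/2.2 → f/2 → f/1.8 → f/1.6 — 3 1/3 stops opened up (brighter).
Shutter speed: 2 → 1.6 → 1.3 — 2/3 stop shorter (darker).
ISO: 1600 → 1250 → 1000 → 800 → 640 → 500 — 1 2/3 stops dropped (darker).
Net: +3 1/3 −2/3 −1 2/3 = +1 stop.

1 stop brighter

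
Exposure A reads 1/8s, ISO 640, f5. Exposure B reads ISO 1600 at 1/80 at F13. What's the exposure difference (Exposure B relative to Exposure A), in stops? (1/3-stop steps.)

Aperture: f/5 → f/5.6 → f/6.3 → f/7.1 → f/8 → f/9 → f/10 → f/11 → f/13 — 2 2/3 stops stopped down (darker).
Shutter speed: 1/8 → 1/10 → 1/13 → 1/15 → 1/20 → 1/25 → 1/30 → 1/40 → 1/50 → 1/60 → 1/80 — 3 1/3 stops faster (darker).
ISO: 640 → 800 → 1000 → 1250 → 1600 — 1 1/3 stops higher (brighter).
Net: −2 2/3 −3 1/3 +1 1/3 = −4 2/3 stops.

4 2/3 stops darker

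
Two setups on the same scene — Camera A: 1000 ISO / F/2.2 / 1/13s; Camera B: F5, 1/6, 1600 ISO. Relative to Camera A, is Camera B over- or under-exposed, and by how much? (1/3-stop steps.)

Aperture: f/2.2 → f/2.5 → f/2.8 → f/3.2 → f/3.5 → f/4 → f/4.5 → f/5 — 2 1/3 stops smaller aperture (darker).
Shutter speed: 1/13 → 1/10 → 1/8 → 1/6 — 1 stop slower (brighter).
ISO: 1000 → 1250 → 1600 — 2/3 stop raised (brighter).
Net: −2 1/3 +1 +2/3 = −2/3 stops.

2/3 stop darker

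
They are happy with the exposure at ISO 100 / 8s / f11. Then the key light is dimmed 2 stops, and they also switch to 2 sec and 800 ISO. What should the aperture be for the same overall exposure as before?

Scene light: 2 stops darker.
Shutter speed: 8 → 4 → 2 — 2 stops faster (darker).
ISO: 100 → 200 → 400 → 800 — 3 stops raised (brighter).
Net so far: 1 stop darker. Aperture: f/11 → f/8.

f/8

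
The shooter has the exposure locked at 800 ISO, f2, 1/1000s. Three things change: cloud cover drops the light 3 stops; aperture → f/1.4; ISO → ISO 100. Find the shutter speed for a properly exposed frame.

1/30s

Scene light: 3 stops darker.
Aperture: f/2 → f/1.4 — 1 stop opened up (brighter).
ISO: 800 → 400 → 200 → 100 — 3 stops lower (darker).
Net so far: 5 stops darker. Shutter speed: 1/1000 → 1/500 → 1/250 → 1/125 → 1/60 → 1/30.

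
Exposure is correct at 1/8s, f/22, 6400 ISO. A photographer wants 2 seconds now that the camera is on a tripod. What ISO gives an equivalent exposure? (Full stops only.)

Shutter speed: 1/8 → 1/4 → 1/2 → 1 → 2 — 4 stops longer (brighter).
Need 4 stops darker from the ISO: 6400 → 3200 → 1600 → 800 → 400.

ISO 400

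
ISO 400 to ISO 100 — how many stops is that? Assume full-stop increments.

2 stops

400 → 200 → 100 — count the steps: 2 stops.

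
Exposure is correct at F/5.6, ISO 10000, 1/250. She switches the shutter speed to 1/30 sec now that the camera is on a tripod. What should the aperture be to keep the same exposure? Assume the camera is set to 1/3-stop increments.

f/16

Shutter speed: 1/250 → 1/200 → 1/160 → 1/125 → 1/100 → 1/80 → 1/60 → 1/50 → 1/40 → 1/30 — 3 stops longer (brighter).
Need 3 stops darker from the aperture: f/5.6 → f/6.3 → f/7.1 → f/8 → f/9 → f/10 → f/11 → f/13 → f/14 → f/16.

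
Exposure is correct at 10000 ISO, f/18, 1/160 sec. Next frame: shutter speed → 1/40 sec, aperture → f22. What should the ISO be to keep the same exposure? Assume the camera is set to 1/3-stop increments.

Shutter speed: 1/160 → 1/125 → 1/100 → 1/80 → 1/60 → 1/50 → 1/40 — 2 stops longer (brighter).
Aperture: f/18 → f/20 → f/22 — 2/3 stop smaller aperture (darker).
Net change so far: 1 1/3 stops brighter. Offset with the ISO: 10000 → 8000 → 6400 → 5000 → 4000.

ISO 4000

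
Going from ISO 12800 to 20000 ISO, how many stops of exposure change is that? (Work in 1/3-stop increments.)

2/3 stop

12800 → 16000 → 20000 — count the steps: 2 third-stops = 2/3 stop.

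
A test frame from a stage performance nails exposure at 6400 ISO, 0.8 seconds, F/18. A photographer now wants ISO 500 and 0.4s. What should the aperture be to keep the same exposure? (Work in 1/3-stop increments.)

f/3.5

ISO: 6400 → 5000 → 4000 → 3200 → 2500 → 2000 → 1600 → 1250 → 1000 → 800 → 640 → 500 — 3 2/3 stops lower (darker).
Shutter speed: 0.8 → 0.6 → 0.5 → 0.4 — 1 stop shorter (darker).
Net change so far: 4 2/3 stops darker. Offset with the aperture: f/18 → f/16 → f/14 → f/13 → f/11 → f/10 → f/9 → f/8 → f/7.1 → f/6.3 → f/5.6 → f/5 → f/4.5 → f/4 → f/3.5.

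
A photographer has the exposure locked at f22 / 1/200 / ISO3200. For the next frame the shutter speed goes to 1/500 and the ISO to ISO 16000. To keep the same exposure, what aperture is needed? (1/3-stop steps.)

f/32

Shutter speed: 1/200 → 1/250 → 1/320 → 1/400 → 1/500 — 1 1/3 stops faster (darker).
ISO: 3200 → 4000 → 5000 → 6400 → 8000 → 10000 → 12800 → 16000 — 2 1/3 stops raised (brighter).
Net change so far: 1 stop brighter. Offset with the aperture: f/22 → f/25 → f/29 → f/32.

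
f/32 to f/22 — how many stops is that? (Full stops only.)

f/32 → f/22 — count the steps: 1 stop.

1 stop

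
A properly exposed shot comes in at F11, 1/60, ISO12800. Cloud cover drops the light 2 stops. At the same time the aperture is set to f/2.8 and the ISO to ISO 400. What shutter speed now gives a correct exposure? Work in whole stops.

1/8s

Scene light: 2 stops darker.
Aperture: f/11 → f/8 → f/5.6 → f/4 → f/2.8 — 4 stops larger aperture (brighter).
ISO: 12800 → 6400 → 3200 → 1600 → 800 → 400 — 5 stops lower (darker).
Net so far: 3 stops darker. Shutter speed: 1/60 → 1/30 → 1/15 → 1/8.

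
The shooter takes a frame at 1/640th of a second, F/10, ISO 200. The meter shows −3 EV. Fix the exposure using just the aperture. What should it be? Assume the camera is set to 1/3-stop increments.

Underexposed by 3 stops → need 3 stops brighter.
Aperture: f/10 → f/9 → f/8 → f/7.1 → f/6.3 → f/5.6 → f/5 → f/4.5 → f/4 → f/3.5.

f/3.5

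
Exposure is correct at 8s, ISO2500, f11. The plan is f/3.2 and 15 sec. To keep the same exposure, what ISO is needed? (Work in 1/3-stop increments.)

ISO 100

Aperture: f/11 → f/10 → f/9 → f/8 → f/7.1 → f/6.3 → f/5.6 → f/5 → f/4.5 → f/4 → f/3.5 → f/3.2 — 3 2/3 stops wider (brighter).
Shutter speed: 8 → 10 → 13 → 15 — 1 stop slower (brighter).
Net change so far: 4 2/3 stops brighter. Offset with the ISO: 2500 → 2000 → 1600 → 1250 → 1000 → 800 → 640 → 500 → 400 → 320 → 250 → 200 → 160 → 125 → 100.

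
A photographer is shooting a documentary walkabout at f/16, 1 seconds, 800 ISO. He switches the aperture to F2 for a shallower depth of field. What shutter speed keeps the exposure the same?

1/60s

Aperture: f/16 → f/11 → f/8 → f/5.6 → f/4 → f/2.8 → f/2 — 6 stops opened up (brighter).
Need 6 stops darker from the shutter speed: 1 → 1/2 → 1/4 → 1/8 → 1/15 → 1/30 → 1/60.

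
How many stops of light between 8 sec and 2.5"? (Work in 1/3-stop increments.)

8 → 6 → 5 → 4 → 3.2 → 2.5 — count the steps: 5 third-stops = 1 2/3 stops.

1 2/3 stops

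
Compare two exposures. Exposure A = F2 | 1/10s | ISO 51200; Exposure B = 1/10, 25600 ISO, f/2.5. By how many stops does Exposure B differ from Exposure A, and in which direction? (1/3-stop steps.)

Aperture: f/2 → f/2.2 → f/2.5 — 2/3 stop narrower (darker).
Shutter speed: unchanged.
ISO: 51200 → 40000 → 32000 → 25600 — 1 stop dropped (darker).
Net: −2/3 −1 = −1 2/3 stops.

1 2/3 stops darker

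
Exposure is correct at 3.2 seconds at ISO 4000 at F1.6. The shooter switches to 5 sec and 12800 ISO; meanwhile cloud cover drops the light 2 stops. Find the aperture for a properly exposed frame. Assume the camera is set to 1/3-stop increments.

f/1.8

Scene light: 2 stops darker.
Shutter speed: 3.2 → 4 → 5 — 2/3 stop slower (brighter).
ISO: 4000 → 5000 → 6400 → 8000 → 10000 → 12800 — 1 2/3 stops raised (brighter).
Net so far: 1/3 stop brighter. Aperture: f/1.6 → f/1.8.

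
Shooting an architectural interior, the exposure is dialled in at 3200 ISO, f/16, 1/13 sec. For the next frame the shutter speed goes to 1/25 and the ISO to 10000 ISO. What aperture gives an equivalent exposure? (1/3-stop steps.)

Shutter speed: 1/13 → 1/15 → 1/20 → 1/25 — 1 stop faster (darker).
ISO: 3200 → 4000 → 5000 → 6400 → 8000 → 10000 — 1 2/3 stops raised (brighter).
Net change so far: 2/3 stop brighter. Offset with the aperture: f/16 → f/18 → f/20.

f/20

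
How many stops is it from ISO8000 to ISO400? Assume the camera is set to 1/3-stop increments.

8000 → 6400 → 5000 → 4000 → 3200 → 2500 → 2000 → 1600 → 1250 → 1000 → 800 → 640 → 500 → 400 — count the steps: 13 third-stops = 4 1/3 stops.

4 1/3 stops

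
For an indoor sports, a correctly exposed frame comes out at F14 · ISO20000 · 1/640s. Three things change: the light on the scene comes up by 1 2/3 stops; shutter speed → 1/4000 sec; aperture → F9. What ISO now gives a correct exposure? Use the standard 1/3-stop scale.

Scene light: 1 2/3 stops brighter.
Shutter speed: 1/640 → 1/800 → 1/1000 → 1/1250 → 1/1600 → 1/2000 → 1/2500 → 1/3200 → 1/4000 — 2 2/3 stops faster (darker).
Aperture: f/14 → f/13 → f/11 → f/10 → f/9 — 1 1/3 stops larger aperture (brighter).
Net so far: 1/3 stop brighter. ISO: 20000 → 16000.

ISO 16000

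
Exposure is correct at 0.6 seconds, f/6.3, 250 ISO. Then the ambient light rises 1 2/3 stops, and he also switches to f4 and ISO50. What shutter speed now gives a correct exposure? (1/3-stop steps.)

0.4 s

Scene light: 1 2/3 stops brighter.
Aperture: f/6.3 → f/5.6 → f/5 → f/4.5 → f/4 — 1 1/3 stops opened up (brighter).
ISO: 250 → 200 → 160 → 125 → 100 → 80 → 64 → 50 — 2 1/3 stops lower (darker).
Net so far: 2/3 stop brighter. Shutter speed: 0.6 → 0.5 → 0.4.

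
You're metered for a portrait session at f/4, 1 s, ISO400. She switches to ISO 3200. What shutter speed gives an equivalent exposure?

ISO: 400 → 800 → 1600 → 3200 — 3 stops raised (brighter).
Need 3 stops darker from the shutter speed: 1 → 1/2 → 1/4 → 1/8.

1/8s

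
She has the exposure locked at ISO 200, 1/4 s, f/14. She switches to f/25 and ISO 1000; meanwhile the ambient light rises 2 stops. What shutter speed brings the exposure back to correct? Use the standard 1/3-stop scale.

1/25s

Scene light: 2 stops brighter.
Aperture: f/14 → f/16 → f/18 → f/20 → f/22 → f/25 — 1 2/3 stops stopped down (darker).
ISO: 200 → 250 → 320 → 400 → 500 → 640 → 800 → 1000 — 2 1/3 stops higher (brighter).
Net so far: 2 2/3 stops brighter. Shutter speed: 1/4 → 1/5 → 1/6 → 1/8 → 1/10 → 1/13 → 1/15 → 1/20 → 1/25.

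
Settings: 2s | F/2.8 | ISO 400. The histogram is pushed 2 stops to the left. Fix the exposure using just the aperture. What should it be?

Underexposed by 2 stops → need 2 stops brighter.
Aperture: f/2.8 → f/2 → f/1.4.

f/1.4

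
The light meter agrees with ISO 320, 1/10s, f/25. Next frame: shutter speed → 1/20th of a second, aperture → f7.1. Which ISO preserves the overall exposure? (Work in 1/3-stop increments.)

Shutter speed: 1/10 → 1/13 → 1/15 → 1/20 — 1 stop shorter (darker).
Aperture: f/25 → f/22 → f/20 → f/18 → f/16 → f/14 → f/13 → f/11 → f/10 → f/9 → f/8 → f/7.1 — 3 2/3 stops wider (brighter).
Net change so far: 2 2/3 stops brighter. Offset with the ISO: 320 → 250 → 200 → 160 → 125 → 100 → 80 → 64 → 50.

ISO 50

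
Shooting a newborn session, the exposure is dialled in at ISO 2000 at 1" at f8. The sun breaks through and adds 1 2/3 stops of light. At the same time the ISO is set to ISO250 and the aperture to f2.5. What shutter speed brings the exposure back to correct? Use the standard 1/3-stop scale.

1/4s

Scene light: 1 2/3 stops brighter.
ISO: 2000 → 1600 → 1250 → 1000 → 800 → 640 → 500 → 400 → 320 → 250 — 3 stops lower (darker).
Aperture: f/8 → f/7.1 → f/6.3 → f/5.6 → f/5 → f/4.5 → f/4 → f/3.5 → f/3.2 → f/2.8 → f/2.5 — 3 1/3 stops wider (brighter).
Net so far: 2 stops brighter. Shutter speed: 1 → 0.8 → 0.6 → 0.5 → 0.4 → 0.3 → 1/4.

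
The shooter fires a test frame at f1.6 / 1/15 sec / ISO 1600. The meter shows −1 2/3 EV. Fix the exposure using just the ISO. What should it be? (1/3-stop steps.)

ISO 5000

Underexposed by 1 2/3 stops → need 1 2/3 stops brighter.
ISO: 1600 → 2000 → 2500 → 3200 → 4000 → 5000.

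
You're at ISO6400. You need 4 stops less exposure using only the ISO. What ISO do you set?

ISO: 6400 → 3200 → 1600 → 800 → 400 — 4 stops lower (darker).

ISO 400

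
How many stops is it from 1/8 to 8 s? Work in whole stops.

1/8 → 1/4 → 1/2 → 1 → 2 → 4 → 8 — count the steps: 6 stops.

6 stops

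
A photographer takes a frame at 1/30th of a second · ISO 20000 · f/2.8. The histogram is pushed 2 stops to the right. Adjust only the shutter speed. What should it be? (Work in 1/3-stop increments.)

Overexposed by 2 stops → need 2 stops darker.
Shutter speed: 1/30 → 1/40 → 1/50 → 1/60 → 1/80 → 1/100 → 1/125.

1/125s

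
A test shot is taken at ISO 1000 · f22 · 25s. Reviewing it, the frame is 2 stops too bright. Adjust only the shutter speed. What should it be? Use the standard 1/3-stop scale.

6 s

Overexposed by 2 stops → need 2 stops darker.
Shutter speed: 25 → 20 → 15 → 13 → 10 → 8 → 6.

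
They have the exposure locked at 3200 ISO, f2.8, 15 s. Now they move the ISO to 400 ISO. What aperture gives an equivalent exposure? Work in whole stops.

ISO: 3200 → 1600 → 800 → 400 — 3 stops lower (darker).
Need 3 stops brighter from the aperture: f/2.8 → f/2 → f/1.4 → f/1.0.

f/1.0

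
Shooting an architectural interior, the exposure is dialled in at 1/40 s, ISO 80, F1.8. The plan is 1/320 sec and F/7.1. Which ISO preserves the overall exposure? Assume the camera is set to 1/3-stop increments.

Shutter speed: 1/40 → 1/50 → 1/60 → 1/80 → 1/100 → 1/125 → 1/160 → 1/200 → 1/250 → 1/320 — 3 stops shorter (darker).
Aperture: f/1.8 → f/2 → f/2.2 → f/2.5 → f/2.8 → f/3.2 → f/3.5 → f/4 → f/4.5 → f/5 → f/5.6 → f/6.3 → f/7.1 — 4 stops smaller aperture (darker).
Net change so far: 7 stops darker. Offset with the ISO: 80 → 100 → 125 → 160 → 200 → 250 → 320 → 400 → 500 → 640 → 800 → 1000 → 1250 → 1600 → 2000 → 2500 → 3200 → 4000 → 5000 → 6400 → 8000 → 10000.

ISO 10000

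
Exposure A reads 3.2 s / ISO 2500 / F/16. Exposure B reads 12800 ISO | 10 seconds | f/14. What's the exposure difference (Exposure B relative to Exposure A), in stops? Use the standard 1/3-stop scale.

Aperture: f/16 → f/14 — 1/3 stop opened up (brighter).
Shutter speed: 3.2 → 4 → 5 → 6 → 8 → 10 — 1 2/3 stops slower (brighter).
ISO: 2500 → 3200 → 4000 → 5000 → 6400 → 8000 → 10000 → 12800 — 2 1/3 stops higher (brighter).
Net: +1/3 +1 2/3 +2 1/3 = +4 1/3 stops.

4 1/3 stops brighter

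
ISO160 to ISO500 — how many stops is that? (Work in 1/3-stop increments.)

1 2/3 stops

160 → 200 → 250 → 320 → 400 → 500 — count the steps: 5 third-stops = 1 2/3 stops.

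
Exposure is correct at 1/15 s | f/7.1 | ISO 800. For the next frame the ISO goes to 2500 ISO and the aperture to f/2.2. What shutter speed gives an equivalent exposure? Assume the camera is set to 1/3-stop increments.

1/500s

ISO: 800 → 1000 → 1250 → 1600 → 2000 → 2500 — 1 2/3 stops higher (brighter).
Aperture: f/7.1 → f/6.3 → f/5.6 → f/5 → f/4.5 → f/4 → f/3.5 → f/3.2 → f/2.8 → f/2.5 → f/2.2 — 3 1/3 stops wider (brighter).
Net change so far: 5 stops brighter. Offset with the shutter speed: 1/15 → 1/20 → 1/25 → 1/30 → 1/40 → 1/50 → 1/60 → 1/80 → 1/100 → 1/125 → 1/160 → 1/200 → 1/250 → 1/320 → 1/400 → 1/500.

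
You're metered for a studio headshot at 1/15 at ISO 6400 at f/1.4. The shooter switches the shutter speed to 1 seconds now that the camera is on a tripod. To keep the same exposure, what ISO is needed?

ISO 400

Shutter speed: 1/15 → 1/8 → 1/4 → 1/2 → 1 — 4 stops slower (brighter).
Need 4 stops darker from the ISO: 6400 → 3200 → 1600 → 800 → 400.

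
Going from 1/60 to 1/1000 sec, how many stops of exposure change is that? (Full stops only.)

4 stops

1/60 → 1/125 → 1/250 → 1/500 → 1/1000 — count the steps: 4 stops.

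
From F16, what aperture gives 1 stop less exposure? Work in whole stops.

f/22

Aperture: f/16 → f/22 — 1 stop smaller aperture (darker).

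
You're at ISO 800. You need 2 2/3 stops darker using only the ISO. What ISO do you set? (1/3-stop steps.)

ISO: 800 → 640 → 500 → 400 → 320 → 250 → 200 → 160 → 125 — 2 2/3 stops lower (darker).

ISO 125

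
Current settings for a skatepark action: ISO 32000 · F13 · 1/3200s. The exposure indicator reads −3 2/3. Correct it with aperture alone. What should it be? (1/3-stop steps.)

Underexposed by 3 2/3 stops → need 3 2/3 stops brighter.
Aperture: f/13 → f/11 → f/10 → f/9 → f/8 → f/7.1 → f/6.3 → f/5.6 → f/5 → f/4.5 → f/4 → f/3.5.

f/3.5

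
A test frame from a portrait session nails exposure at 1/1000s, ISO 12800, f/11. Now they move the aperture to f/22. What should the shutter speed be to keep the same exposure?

Aperture: f/11 → f/16 → f/22 — 2 stops stopped down (darker).
Need 2 stops brighter from the shutter speed: 1/1000 → 1/500 → 1/250.

1/250s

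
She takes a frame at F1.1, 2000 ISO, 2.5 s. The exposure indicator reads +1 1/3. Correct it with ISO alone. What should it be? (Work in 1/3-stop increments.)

Overexposed by 1 1/3 stops → need 1 1/3 stops darker.
ISO: 2000 → 1600 → 1250 → 1000 → 800.

ISO 800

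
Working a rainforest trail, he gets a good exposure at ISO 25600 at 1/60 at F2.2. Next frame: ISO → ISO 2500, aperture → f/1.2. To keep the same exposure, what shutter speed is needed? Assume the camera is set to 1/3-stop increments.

1/20s

ISO: 25600 → 20000 → 16000 → 12800 → 10000 → 8000 → 6400 → 5000 → 4000 → 3200 → 2500 — 3 1/3 stops lower (darker).
Aperture: f/2.2 → f/2 → f/1.8 → f/1.6 → f/1.4 → f/1.2 — 1 2/3 stops opened up (brighter).
Net change so far: 1 2/3 stops darker. Offset with the shutter speed: 1/60 → 1/50 → 1/40 → 1/30 → 1/25 → 1/20.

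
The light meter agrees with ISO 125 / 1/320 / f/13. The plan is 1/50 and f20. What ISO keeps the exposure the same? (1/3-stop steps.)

ISO 50

Shutter speed: 1/320 → 1/250 → 1/200 → 1/160 → 1/125 → 1/100 → 1/80 → 1/60 → 1/50 — 2 2/3 stops longer (brighter).
Aperture: f/13 → f/14 → f/16 → f/18 → f/20 — 1 1/3 stops stopped down (darker).
Net change so far: 1 1/3 stops brighter. Offset with the ISO: 125 → 100 → 80 → 64 → 50.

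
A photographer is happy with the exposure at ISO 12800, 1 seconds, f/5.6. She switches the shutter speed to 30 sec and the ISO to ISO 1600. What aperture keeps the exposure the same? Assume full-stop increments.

Shutter speed: 1 → 2 → 4 → 8 → 15 → 30 — 5 stops longer (brighter).
ISO: 12800 → 6400 → 3200 → 1600 — 3 stops dropped (darker).
Net change so far: 2 stops brighter. Offset with the aperture: f/5.6 → f/8 → f/11.

f/11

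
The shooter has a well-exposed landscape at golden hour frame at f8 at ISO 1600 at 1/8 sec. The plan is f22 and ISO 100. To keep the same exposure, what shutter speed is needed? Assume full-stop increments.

15 s

Aperture: f/8 → f/11 → f/16 → f/22 — 3 stops smaller aperture (darker).
ISO: 1600 → 800 → 400 → 200 → 100 — 4 stops dropped (darker).
Net change so far: 7 stops darker. Offset with the shutter speed: 1/8 → 1/4 → 1/2 → 1 → 2 → 4 → 8 → 15.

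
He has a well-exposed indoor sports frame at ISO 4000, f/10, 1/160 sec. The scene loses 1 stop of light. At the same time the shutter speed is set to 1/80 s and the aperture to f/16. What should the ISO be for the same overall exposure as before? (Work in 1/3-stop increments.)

ISO 10000

Scene light: 1 stop darker.
Shutter speed: 1/160 → 1/125 → 1/100 → 1/80 — 1 stop slower (brighter).
Aperture: f/10 → f/11 → f/13 → f/14 → f/16 — 1 1/3 stops stopped down (darker).
Net so far: 1 1/3 stops darker. ISO: 4000 → 5000 → 6400 → 8000 → 10000.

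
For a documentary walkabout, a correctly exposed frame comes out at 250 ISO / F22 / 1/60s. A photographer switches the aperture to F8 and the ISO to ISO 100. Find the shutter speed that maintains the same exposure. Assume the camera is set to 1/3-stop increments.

1/200s

Aperture: f/22 → f/20 → f/18 → f/16 → f/14 → f/13 → f/11 → f/10 → f/9 → f/8 — 3 stops larger aperture (brighter).
ISO: 250 → 200 → 160 → 125 → 100 — 1 1/3 stops dropped (darker).
Net change so far: 1 2/3 stops brighter. Offset with the shutter speed: 1/60 → 1/80 → 1/100 → 1/125 → 1/160 → 1/200.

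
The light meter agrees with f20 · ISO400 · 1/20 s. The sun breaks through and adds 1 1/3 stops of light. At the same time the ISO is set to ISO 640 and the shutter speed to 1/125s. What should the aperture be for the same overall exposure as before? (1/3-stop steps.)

f/16

Scene light: 1 1/3 stops brighter.
ISO: 400 → 500 → 640 — 2/3 stop raised (brighter).
Shutter speed: 1/20 → 1/25 → 1/30 → 1/40 → 1/50 → 1/60 → 1/80 → 1/100 → 1/125 — 2 2/3 stops faster (darker).
Net so far: 2/3 stop darker. Aperture: f/20 → f/18 → f/16.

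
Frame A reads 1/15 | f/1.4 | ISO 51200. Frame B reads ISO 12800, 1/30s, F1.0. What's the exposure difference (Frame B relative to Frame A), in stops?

Aperture: f/1.4 → f/1.0 — 1 stop wider (brighter).
Shutter speed: 1/15 → 1/30 — 1 stop shorter (darker).
ISO: 51200 → 25600 → 12800 — 2 stops dropped (darker).
Net: +1 −1 −2 = −2 stops.

2 stops darker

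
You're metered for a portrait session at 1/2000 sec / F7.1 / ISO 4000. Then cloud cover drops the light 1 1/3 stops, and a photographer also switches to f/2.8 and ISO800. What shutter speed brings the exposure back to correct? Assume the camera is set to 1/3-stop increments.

Scene light: 1 1/3 stops darker.
Aperture: f/7.1 → f/6.3 → f/5.6 → f/5 → f/4.5 → f/4 → f/3.5 → f/3.2 → f/2.8 — 2 2/3 stops larger aperture (brighter).
ISO: 4000 → 3200 → 2500 → 2000 → 1600 → 1250 → 1000 → 800 — 2 1/3 stops dropped (darker).
Net so far: 1 stop darker. Shutter speed: 1/2000 → 1/1600 → 1/1250 → 1/1000.

1/1000s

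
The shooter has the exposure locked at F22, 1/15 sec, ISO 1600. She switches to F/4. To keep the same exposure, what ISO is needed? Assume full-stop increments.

Aperture: f/22 → f/16 → f/11 → f/8 → f/5.6 → f/4 — 5 stops larger aperture (brighter).
Need 5 stops darker from the ISO: 1600 → 800 → 400 → 200 → 100 → 50.

ISO 50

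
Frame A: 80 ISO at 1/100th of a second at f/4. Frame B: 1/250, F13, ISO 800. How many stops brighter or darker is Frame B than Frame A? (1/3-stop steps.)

1 1/3 stops darker

Aperture: f/4 → f/4.5 → f/5 → f/5.6 → f/6.3 → f/7.1 → f/8 → f/9 → f/10 → f/11 → f/13 — 3 1/3 stops stopped down (darker).
Shutter speed: 1/100 → 1/125 → 1/160 → 1/200 → 1/250 — 1 1/3 stops faster (darker).
ISO: 80 → 100 → 125 → 160 → 200 → 250 → 320 → 400 → 500 → 640 → 800 — 3 1/3 stops higher (brighter).
Net: −3 1/3 −1 1/3 +3 1/3 = −1 1/3 stops.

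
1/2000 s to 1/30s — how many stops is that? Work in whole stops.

6 stops

1/2000 → 1/1000 → 1/500 → 1/250 → 1/125 → 1/60 → 1/30 — count the steps: 6 stops.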